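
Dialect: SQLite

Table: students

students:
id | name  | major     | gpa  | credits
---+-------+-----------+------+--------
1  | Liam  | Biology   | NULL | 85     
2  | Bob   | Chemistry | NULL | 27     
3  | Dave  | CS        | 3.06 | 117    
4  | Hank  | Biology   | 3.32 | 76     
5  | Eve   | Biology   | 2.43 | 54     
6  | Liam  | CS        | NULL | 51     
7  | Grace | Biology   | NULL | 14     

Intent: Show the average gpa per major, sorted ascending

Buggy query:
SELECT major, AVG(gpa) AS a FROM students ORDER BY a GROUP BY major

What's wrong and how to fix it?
Bug: ORDER BY appears before GROUP BY; SQL clause order requires GROUP BY first

Fix: Move ORDER BY to the end, after GROUP BY

Corrected query:
SELECT major, AVG(gpa) AS a FROM students GROUP BY major ORDER BY a

Result:
major     | a    
----------+------
Chemistry | NULL 
Biology   | 2.875
CS        | 3.06 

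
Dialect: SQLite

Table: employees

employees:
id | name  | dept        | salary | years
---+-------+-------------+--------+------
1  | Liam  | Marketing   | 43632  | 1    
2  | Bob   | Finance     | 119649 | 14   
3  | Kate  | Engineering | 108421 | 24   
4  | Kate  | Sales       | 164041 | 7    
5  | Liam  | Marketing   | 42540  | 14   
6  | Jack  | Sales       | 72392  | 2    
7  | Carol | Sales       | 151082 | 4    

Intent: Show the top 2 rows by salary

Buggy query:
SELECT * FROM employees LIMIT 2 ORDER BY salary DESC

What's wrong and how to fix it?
Bug: ORDER BY cannot follow LIMIT; LIMIT is the final clause

Fix: Swap the clauses: ORDER BY first, then LIMIT

Corrected query:
SELECT * FROM employees ORDER BY salary DESC LIMIT 2

Result:
id | name  | dept  | salary | years
---+-------+-------+--------+------
4  | Kate  | Sales | 164041 | 7    
7  | Carol | Sales | 151082 | 4    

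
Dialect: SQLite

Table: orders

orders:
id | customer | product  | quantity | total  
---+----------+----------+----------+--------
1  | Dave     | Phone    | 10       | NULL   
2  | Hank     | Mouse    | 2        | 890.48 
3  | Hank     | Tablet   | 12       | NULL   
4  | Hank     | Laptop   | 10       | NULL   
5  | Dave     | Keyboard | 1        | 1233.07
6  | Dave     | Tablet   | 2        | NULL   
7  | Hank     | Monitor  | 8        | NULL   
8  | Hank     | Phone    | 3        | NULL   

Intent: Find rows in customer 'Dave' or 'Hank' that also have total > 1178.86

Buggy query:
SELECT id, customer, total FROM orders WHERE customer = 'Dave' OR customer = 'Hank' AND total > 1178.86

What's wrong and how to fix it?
Bug: Without parentheses, AND is evaluated before OR, so the total filter only applies to the 'Hank' branch

Fix: Add parentheses around the OR so the AND applies to both alternatives

Corrected query:
SELECT id, customer, total FROM orders WHERE (customer = 'Dave' OR customer = 'Hank') AND total > 1178.86

Result:
id | customer | total  
---+----------+--------
5  | Dave     | 1233.07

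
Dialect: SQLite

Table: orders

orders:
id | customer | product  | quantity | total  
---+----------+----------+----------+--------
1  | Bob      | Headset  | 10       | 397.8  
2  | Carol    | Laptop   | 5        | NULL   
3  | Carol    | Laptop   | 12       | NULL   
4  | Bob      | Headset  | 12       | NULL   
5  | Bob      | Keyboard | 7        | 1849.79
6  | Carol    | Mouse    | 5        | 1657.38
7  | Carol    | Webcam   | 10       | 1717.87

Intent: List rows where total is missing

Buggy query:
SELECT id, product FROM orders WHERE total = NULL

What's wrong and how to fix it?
Bug: Comparing to NULL with '=' never matches; NULL = NULL is unknown, not true

Fix: Use IS NULL to test for NULL

Corrected query:
SELECT id, product FROM orders WHERE total IS NULL

Result:
id | product
---+--------
2  | Laptop 
3  | Laptop 
4  | Headset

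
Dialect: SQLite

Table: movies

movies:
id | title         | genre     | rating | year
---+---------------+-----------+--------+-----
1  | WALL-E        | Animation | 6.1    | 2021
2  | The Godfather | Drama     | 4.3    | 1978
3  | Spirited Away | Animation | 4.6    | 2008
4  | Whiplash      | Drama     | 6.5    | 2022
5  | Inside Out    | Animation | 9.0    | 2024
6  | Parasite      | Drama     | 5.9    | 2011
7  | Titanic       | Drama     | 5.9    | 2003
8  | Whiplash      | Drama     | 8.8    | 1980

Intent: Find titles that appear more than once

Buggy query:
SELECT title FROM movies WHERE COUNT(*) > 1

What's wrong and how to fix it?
Bug: COUNT(*) is an aggregate and cannot be used in WHERE

Fix: Group first, then use HAVING for the count condition

Corrected query:
SELECT title FROM movies GROUP BY title HAVING COUNT(*) > 1

Result:
title   
--------
Whiplash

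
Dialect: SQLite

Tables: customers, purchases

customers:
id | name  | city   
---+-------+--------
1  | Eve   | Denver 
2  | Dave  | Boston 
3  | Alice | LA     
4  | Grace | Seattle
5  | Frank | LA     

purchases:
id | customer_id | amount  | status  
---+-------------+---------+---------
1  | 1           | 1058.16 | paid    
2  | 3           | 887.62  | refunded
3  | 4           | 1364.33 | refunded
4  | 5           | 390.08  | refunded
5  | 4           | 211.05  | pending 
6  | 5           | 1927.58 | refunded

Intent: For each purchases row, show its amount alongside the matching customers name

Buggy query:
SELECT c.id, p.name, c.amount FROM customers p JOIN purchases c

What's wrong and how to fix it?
Bug: Missing join condition: each purchases row is matched to all customers rows instead of just its own

Fix: Add ON c.customer_id = p.id to the JOIN

Corrected query:
SELECT c.id, p.name, c.amount FROM customers p JOIN purchases c ON c.customer_id = p.id

Result:
id | name  | amount 
---+-------+--------
1  | Eve   | 1058.16
2  | Alice | 887.62 
3  | Grace | 1364.33
4  | Frank | 390.08 
5  | Grace | 211.05 
6  | Frank | 1927.58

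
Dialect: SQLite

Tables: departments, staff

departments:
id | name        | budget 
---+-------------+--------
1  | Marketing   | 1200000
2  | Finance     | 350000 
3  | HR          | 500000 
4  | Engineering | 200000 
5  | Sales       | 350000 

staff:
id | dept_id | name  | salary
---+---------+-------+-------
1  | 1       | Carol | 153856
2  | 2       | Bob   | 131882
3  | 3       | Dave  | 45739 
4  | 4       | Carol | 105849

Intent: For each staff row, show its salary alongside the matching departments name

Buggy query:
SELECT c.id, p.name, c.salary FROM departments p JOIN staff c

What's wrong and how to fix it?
Bug: Missing join condition: each staff row is matched to all departments rows instead of just its own

Fix: Add ON c.dept_id = p.id to the JOIN

Corrected query:
SELECT c.id, p.name, c.salary FROM departments p JOIN staff c ON c.dept_id = p.id

Result:
id | name        | salary
---+-------------+-------
1  | Marketing   | 153856
2  | Finance     | 131882
3  | HR          | 45739 
4  | Engineering | 105849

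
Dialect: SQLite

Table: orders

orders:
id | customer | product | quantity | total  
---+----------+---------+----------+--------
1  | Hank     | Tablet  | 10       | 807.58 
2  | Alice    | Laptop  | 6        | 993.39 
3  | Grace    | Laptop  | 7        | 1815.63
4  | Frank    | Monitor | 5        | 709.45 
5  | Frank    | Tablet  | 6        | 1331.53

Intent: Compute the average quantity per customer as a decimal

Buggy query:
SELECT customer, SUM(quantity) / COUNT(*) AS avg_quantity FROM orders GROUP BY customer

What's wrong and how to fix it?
Bug: Both operands are integers, so '/' performs integer division and truncates

Fix: Multiply by 1.0 (or CAST to REAL) to force floating-point division

Corrected query:
SELECT customer, SUM(quantity) * 1.0 / COUNT(*) AS avg_quantity FROM orders GROUP BY customer

Result:
customer | avg_quantity
---------+-------------
Alice    | 6           
Frank    | 5.5         
Grace    | 7           
Hank     | 10          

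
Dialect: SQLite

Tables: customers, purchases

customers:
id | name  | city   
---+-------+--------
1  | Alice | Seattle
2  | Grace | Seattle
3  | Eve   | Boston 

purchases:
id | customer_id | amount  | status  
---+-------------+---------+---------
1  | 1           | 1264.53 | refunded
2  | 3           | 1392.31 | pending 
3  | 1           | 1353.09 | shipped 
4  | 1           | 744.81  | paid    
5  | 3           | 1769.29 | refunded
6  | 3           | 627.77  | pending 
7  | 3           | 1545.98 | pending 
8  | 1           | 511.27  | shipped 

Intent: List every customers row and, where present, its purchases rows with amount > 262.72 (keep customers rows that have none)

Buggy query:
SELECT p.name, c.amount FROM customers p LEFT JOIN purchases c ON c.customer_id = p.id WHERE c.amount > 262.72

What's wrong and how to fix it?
Bug: A WHERE condition on the right-hand table after LEFT JOIN drops unmatched parents

Fix: Move the right-table condition into the ON clause so unmatched parents are kept

Corrected query:
SELECT p.name, c.amount FROM customers p LEFT JOIN purchases c ON c.customer_id = p.id AND c.amount > 262.72

Result:
name  | amount 
------+--------
Alice | 511.27 
Alice | 744.81 
Alice | 1264.53
Alice | 1353.09
Grace | NULL   
Eve   | 627.77 
Eve   | 1392.31
Eve   | 1545.98
Eve   | 1769.29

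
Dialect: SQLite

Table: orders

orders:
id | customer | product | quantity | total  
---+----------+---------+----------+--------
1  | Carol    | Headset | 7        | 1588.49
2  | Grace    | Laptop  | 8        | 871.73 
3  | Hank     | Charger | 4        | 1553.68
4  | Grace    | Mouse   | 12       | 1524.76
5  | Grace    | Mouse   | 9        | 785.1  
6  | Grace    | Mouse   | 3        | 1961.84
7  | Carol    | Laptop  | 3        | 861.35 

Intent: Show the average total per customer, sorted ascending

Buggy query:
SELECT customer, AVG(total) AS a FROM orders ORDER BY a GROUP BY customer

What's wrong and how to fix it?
Bug: ORDER BY appears before GROUP BY; SQL clause order requires GROUP BY first

Fix: Reorder: SELECT … FROM … GROUP BY … ORDER BY …

Corrected query:
SELECT customer, AVG(total) AS a FROM orders GROUP BY customer ORDER BY a

Result:
customer | a        
---------+----------
Carol    | 1224.92  
Grace    | 1285.8575
Hank     | 1553.68  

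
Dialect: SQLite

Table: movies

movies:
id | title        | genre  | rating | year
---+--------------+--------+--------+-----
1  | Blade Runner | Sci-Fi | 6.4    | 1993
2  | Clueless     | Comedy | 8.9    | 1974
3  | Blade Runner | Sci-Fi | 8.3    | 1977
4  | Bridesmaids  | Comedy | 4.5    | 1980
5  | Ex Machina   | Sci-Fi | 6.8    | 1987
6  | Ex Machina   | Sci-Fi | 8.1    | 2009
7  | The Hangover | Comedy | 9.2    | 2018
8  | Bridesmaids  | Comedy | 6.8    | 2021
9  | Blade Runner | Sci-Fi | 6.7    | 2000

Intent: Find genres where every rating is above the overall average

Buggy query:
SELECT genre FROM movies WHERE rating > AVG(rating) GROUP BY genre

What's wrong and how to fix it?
Bug: WHERE evaluates per row before aggregation, so AVG() is unavailable

Fix: Use a subquery for AVG and a HAVING MIN(...) filter so the condition holds for every row in the group

Corrected query:
SELECT genre FROM movies GROUP BY genre HAVING MIN(rating) > (SELECT AVG(rating) FROM movies)

Result:
(no rows)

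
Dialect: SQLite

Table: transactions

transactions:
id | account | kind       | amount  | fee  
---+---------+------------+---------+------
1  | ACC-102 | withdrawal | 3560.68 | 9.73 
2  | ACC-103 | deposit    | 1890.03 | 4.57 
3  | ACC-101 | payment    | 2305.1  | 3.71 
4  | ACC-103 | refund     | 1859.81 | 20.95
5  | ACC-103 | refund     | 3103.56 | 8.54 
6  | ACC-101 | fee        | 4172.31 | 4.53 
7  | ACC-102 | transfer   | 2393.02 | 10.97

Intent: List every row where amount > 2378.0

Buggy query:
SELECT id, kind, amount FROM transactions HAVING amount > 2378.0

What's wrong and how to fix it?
Bug: HAVING filters the output of aggregation, but this query has no GROUP BY and no aggregate functions, so SQLite rejects it (HAVING clause on a non-aggregate query); the condition here is per row

Fix: Replace HAVING with WHERE since the condition applies to individual rows

Corrected query:
SELECT id, kind, amount FROM transactions WHERE amount > 2378.0

Result:
id | kind       | amount 
---+------------+--------
1  | withdrawal | 3560.68
5  | refund     | 3103.56
6  | fee        | 4172.31
7  | transfer   | 2393.02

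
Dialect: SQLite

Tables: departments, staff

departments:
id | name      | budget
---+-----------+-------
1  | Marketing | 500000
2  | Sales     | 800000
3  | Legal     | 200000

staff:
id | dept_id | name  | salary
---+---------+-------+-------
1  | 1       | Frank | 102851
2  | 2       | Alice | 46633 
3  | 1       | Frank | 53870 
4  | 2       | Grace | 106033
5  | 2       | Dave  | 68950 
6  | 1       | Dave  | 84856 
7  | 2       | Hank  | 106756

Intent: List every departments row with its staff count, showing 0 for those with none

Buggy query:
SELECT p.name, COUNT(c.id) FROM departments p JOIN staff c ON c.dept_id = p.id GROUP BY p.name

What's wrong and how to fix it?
Bug: An inner join excludes parents with zero children

Fix: Switch to LEFT JOIN to retain unmatched parent rows

Corrected query:
SELECT p.name, COUNT(c.id) FROM departments p LEFT JOIN staff c ON c.dept_id = p.id GROUP BY p.name

Result:
name      | COUNT(c.id)
----------+------------
Legal     | 0          
Marketing | 3          
Sales     | 4          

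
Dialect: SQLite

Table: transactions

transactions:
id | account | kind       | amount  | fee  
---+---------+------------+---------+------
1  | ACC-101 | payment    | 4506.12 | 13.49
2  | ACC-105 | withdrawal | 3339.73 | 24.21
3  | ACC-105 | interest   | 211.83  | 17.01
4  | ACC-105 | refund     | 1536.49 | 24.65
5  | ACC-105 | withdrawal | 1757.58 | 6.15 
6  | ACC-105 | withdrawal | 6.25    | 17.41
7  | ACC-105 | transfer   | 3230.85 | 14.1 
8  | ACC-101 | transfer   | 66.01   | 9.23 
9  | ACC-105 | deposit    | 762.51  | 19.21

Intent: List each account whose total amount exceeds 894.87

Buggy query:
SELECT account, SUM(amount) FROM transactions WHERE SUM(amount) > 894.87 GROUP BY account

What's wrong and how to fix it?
Bug: Aggregate functions cannot appear in a WHERE clause

Fix: Move the aggregate condition to a HAVING clause

Corrected query:
SELECT account, SUM(amount) FROM transactions GROUP BY account HAVING SUM(amount) > 894.87

Result:
account | SUM(amount)
--------+------------
ACC-101 | 4572.13    
ACC-105 | 10845.24   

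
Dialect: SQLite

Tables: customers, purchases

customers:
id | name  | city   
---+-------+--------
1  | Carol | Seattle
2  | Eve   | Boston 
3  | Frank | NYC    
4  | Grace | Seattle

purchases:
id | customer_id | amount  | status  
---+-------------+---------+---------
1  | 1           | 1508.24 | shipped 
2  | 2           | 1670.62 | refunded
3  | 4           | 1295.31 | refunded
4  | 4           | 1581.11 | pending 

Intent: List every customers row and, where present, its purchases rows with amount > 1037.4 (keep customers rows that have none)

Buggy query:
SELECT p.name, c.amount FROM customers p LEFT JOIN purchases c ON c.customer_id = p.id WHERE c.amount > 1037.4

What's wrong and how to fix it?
Bug: Filtering c.amount in WHERE discards the NULL rows produced by LEFT JOIN, turning it into an inner join

Fix: Put 'c.amount > 1037.4' in the JOIN's ON clause instead of WHERE

Corrected query:
SELECT p.name, c.amount FROM customers p LEFT JOIN purchases c ON c.customer_id = p.id AND c.amount > 1037.4

Result:
name  | amount 
------+--------
Carol | 1508.24
Eve   | 1670.62
Frank | NULL   
Grace | 1295.31
Grace | 1581.11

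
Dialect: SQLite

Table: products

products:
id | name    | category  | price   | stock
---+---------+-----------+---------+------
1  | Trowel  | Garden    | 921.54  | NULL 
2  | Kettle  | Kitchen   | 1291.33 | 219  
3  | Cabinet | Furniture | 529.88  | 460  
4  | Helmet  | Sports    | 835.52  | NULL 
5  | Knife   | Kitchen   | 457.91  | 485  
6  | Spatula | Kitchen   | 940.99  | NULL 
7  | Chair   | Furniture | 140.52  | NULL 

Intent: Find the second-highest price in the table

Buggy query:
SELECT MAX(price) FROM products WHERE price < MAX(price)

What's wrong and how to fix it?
Bug: MAX(price) on the right of the comparison is an aggregate-in-WHERE error

Fix: Compute the overall MAX in a subquery, then take MAX of rows below it

Corrected query:
SELECT MAX(price) FROM products WHERE price < (SELECT MAX(price) FROM products)

Result:
MAX(price)
----------
940.99    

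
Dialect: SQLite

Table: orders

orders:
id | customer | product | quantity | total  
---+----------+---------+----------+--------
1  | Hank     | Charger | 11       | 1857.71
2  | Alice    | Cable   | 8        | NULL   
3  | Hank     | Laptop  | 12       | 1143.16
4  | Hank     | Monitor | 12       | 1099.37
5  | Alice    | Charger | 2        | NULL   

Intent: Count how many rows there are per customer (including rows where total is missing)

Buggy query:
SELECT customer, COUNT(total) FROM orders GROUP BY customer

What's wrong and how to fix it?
Bug: COUNT(total) skips NULLs, so groups with missing total are undercounted

Fix: Use COUNT(*) to count all rows regardless of NULL

Corrected query:
SELECT customer, COUNT(*) FROM orders GROUP BY customer

Result:
customer | COUNT(*)
---------+---------
Alice    | 2       
Hank     | 3       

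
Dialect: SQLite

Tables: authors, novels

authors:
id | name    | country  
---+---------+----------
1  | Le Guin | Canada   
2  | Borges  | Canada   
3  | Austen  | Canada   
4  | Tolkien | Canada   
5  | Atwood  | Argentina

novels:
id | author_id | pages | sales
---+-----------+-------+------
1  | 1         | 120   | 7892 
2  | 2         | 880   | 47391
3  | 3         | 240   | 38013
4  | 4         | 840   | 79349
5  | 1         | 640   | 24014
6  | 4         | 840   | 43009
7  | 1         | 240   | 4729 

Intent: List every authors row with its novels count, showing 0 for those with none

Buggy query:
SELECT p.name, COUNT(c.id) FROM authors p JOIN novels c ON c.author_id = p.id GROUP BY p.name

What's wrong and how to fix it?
Bug: An inner join excludes parents with zero children

Fix: Use LEFT JOIN so parents without children still appear (COUNT(c.id) gives 0)

Corrected query:
SELECT p.name, COUNT(c.id) FROM authors p LEFT JOIN novels c ON c.author_id = p.id GROUP BY p.name

Result:
name    | COUNT(c.id)
--------+------------
Atwood  | 0          
Austen  | 1          
Borges  | 1          
Le Guin | 3          
Tolkien | 2          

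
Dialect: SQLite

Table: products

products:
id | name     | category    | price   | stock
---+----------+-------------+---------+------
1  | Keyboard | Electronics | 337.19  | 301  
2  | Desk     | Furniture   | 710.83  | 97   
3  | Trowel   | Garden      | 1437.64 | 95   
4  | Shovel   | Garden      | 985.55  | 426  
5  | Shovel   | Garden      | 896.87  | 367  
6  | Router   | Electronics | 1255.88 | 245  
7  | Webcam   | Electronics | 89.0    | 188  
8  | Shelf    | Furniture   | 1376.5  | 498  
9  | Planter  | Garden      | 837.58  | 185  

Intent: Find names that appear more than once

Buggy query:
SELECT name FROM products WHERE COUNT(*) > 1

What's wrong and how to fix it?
Bug: COUNT(*) is an aggregate and cannot be used in WHERE

Fix: GROUP BY name, then filter groups with HAVING COUNT(*) > 1

Corrected query:
SELECT name FROM products GROUP BY name HAVING COUNT(*) > 1

Result:
name  
------
Shovel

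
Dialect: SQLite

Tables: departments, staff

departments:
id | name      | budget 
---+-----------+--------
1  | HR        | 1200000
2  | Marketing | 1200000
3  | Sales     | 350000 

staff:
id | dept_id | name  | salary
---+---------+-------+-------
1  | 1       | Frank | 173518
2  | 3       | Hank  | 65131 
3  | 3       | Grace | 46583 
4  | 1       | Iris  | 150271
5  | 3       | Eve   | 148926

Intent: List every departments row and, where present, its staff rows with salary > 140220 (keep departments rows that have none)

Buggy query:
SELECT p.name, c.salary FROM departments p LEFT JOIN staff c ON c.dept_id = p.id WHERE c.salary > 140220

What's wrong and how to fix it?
Bug: A WHERE condition on the right-hand table after LEFT JOIN drops unmatched parents

Fix: Put 'c.salary > 140220' in the JOIN's ON clause instead of WHERE

Corrected query:
SELECT p.name, c.salary FROM departments p LEFT JOIN staff c ON c.dept_id = p.id AND c.salary > 140220

Result:
name      | salary
----------+-------
HR        | 150271
HR        | 173518
Marketing | NULL  
Sales     | 148926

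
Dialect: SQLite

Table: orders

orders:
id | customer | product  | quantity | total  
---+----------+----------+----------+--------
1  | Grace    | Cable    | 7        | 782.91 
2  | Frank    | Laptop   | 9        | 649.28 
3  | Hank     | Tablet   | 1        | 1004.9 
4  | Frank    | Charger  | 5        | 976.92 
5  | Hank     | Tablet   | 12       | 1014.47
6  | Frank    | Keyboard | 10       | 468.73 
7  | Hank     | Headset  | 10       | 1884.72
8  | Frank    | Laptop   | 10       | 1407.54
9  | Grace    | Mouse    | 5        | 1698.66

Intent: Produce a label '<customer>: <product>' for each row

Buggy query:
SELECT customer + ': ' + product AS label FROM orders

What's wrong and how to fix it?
Bug: SQLite uses || for string concatenation; + coerces text to numbers (yielding 0)

Fix: Use the || operator for string concatenation

Corrected query:
SELECT customer || ': ' || product AS label FROM orders

Result:
label          
---------------
Grace: Cable   
Frank: Laptop  
Hank: Tablet   
Frank: Charger 
Hank: Tablet   
Frank: Keyboard
Hank: Headset  
Frank: Laptop  
Grace: Mouse   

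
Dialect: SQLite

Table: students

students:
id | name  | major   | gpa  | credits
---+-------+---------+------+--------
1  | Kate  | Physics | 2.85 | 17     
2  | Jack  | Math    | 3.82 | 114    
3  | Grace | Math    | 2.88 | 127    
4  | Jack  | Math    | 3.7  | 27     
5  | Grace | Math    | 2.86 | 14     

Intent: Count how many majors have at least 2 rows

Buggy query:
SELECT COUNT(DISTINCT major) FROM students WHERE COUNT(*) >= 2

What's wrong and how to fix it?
Bug: COUNT(*) cannot appear in WHERE; the per-group count doesn't exist yet

Fix: Group first with HAVING COUNT(*) >= 2, then COUNT the resulting groups

Corrected query:
SELECT COUNT(*) FROM (SELECT major FROM students GROUP BY major HAVING COUNT(*) >= 2)

Result:
COUNT(*)
--------
1       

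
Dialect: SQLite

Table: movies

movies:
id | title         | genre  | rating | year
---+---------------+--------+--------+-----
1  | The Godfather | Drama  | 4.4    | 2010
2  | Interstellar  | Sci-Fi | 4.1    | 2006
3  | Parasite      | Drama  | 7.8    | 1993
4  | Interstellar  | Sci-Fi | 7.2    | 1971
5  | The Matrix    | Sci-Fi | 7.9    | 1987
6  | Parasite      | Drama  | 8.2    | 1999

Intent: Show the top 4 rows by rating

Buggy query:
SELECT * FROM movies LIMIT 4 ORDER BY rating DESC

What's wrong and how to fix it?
Bug: LIMIT must come after ORDER BY

Fix: Swap the clauses: ORDER BY first, then LIMIT

Corrected query:
SELECT * FROM movies ORDER BY rating DESC LIMIT 4

Result:
id | title        | genre  | rating | year
---+--------------+--------+--------+-----
6  | Parasite     | Drama  | 8.2    | 1999
5  | The Matrix   | Sci-Fi | 7.9    | 1987
3  | Parasite     | Drama  | 7.8    | 1993
4  | Interstellar | Sci-Fi | 7.2    | 1971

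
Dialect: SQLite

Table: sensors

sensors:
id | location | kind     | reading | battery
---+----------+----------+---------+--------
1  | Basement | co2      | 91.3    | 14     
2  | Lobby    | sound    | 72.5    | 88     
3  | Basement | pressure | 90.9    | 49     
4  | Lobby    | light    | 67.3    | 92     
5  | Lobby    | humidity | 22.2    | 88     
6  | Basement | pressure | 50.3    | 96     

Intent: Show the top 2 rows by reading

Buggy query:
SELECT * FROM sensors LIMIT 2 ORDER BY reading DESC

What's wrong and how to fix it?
Bug: ORDER BY cannot follow LIMIT; LIMIT is the final clause

Fix: Sort with ORDER BY, then apply LIMIT

Corrected query:
SELECT * FROM sensors ORDER BY reading DESC LIMIT 2

Result:
id | location | kind     | reading | battery
---+----------+----------+---------+--------
1  | Basement | co2      | 91.3    | 14     
3  | Basement | pressure | 90.9    | 49     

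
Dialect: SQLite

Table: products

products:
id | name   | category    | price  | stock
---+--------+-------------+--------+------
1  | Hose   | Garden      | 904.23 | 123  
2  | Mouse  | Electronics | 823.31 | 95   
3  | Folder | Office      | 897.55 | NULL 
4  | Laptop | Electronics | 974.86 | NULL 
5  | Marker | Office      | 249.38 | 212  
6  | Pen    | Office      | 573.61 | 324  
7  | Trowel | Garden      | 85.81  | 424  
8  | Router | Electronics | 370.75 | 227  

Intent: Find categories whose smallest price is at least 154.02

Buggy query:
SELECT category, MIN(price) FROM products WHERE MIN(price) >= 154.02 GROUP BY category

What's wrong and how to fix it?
Bug: Aggregates like MIN are computed per group after WHERE runs

Fix: Use HAVING for the per-group MIN condition

Corrected query:
SELECT category, MIN(price) FROM products GROUP BY category HAVING MIN(price) >= 154.02

Result:
category    | MIN(price)
------------+-----------
Electronics | 370.75    
Office      | 249.38    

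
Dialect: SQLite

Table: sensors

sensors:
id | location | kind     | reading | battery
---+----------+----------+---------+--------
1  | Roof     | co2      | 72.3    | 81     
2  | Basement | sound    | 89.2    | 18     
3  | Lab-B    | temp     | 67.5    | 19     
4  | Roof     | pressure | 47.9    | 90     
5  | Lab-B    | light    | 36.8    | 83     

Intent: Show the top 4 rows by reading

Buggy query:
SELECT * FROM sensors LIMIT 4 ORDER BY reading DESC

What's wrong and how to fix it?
Bug: ORDER BY cannot follow LIMIT; LIMIT is the final clause

Fix: Swap the clauses: ORDER BY first, then LIMIT

Corrected query:
SELECT * FROM sensors ORDER BY reading DESC LIMIT 4

Result:
id | location | kind     | reading | battery
---+----------+----------+---------+--------
2  | Basement | sound    | 89.2    | 18     
1  | Roof     | co2      | 72.3    | 81     
3  | Lab-B    | temp     | 67.5    | 19     
4  | Roof     | pressure | 47.9    | 90     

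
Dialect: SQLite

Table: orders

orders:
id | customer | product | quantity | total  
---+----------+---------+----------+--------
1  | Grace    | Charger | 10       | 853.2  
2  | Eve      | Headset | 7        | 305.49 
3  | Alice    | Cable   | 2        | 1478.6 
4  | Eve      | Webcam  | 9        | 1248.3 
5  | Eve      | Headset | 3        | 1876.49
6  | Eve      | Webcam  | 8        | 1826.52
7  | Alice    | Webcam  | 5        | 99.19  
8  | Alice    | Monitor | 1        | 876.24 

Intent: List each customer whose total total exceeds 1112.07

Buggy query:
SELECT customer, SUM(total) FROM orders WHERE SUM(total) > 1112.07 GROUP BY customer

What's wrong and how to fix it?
Bug: SUM(total) is an aggregate, but WHERE filters rows before aggregation

Fix: Use HAVING (which filters groups after aggregation) instead of WHERE

Corrected query:
SELECT customer, SUM(total) FROM orders GROUP BY customer HAVING SUM(total) > 1112.07

Result:
customer | SUM(total)
---------+-----------
Alice    | 2454.03   
Eve      | 5256.8    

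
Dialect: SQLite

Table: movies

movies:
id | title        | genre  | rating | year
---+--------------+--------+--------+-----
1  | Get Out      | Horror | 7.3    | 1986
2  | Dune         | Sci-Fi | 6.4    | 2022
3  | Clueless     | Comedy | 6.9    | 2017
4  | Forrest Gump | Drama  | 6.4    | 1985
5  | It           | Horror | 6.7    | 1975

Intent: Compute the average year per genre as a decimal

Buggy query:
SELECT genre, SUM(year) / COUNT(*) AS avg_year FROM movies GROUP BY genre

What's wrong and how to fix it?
Bug: SUM(year) and COUNT(*) are both integers; the division truncates the fractional part

Fix: Multiply by 1.0 (or CAST to REAL) to force floating-point division

Corrected query:
SELECT genre, SUM(year) * 1.0 / COUNT(*) AS avg_year FROM movies GROUP BY genre

Result:
genre  | avg_year
-------+---------
Comedy | 2017    
Drama  | 1985    
Horror | 1980.5  
Sci-Fi | 2022    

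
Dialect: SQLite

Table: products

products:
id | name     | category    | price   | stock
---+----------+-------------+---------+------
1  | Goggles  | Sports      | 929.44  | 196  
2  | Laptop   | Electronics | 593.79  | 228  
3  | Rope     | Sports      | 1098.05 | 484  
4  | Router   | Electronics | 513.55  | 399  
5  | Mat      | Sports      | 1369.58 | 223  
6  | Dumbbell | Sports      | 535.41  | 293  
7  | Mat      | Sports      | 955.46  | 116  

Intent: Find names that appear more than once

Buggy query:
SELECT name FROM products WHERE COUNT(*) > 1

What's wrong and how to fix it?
Bug: COUNT(*) is an aggregate and cannot be used in WHERE

Fix: GROUP BY name, then filter groups with HAVING COUNT(*) > 1

Corrected query:
SELECT name FROM products GROUP BY name HAVING COUNT(*) > 1

Result:
name
----
Mat 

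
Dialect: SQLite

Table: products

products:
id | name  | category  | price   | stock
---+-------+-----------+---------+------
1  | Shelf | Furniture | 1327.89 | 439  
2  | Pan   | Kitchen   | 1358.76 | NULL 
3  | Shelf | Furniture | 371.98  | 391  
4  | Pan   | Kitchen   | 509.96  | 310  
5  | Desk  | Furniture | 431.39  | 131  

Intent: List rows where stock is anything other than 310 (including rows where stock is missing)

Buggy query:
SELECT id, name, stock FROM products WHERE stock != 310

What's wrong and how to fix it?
Bug: 'stock != 310' is unknown when stock is NULL, so NULL rows are silently excluded

Fix: Handle NULL separately with IS NULL alongside the inequality

Corrected query:
SELECT id, name, stock FROM products WHERE stock != 310 OR stock IS NULL

Result:
id | name  | stock
---+-------+------
1  | Shelf | 439  
2  | Pan   | NULL 
3  | Shelf | 391  
5  | Desk  | 131  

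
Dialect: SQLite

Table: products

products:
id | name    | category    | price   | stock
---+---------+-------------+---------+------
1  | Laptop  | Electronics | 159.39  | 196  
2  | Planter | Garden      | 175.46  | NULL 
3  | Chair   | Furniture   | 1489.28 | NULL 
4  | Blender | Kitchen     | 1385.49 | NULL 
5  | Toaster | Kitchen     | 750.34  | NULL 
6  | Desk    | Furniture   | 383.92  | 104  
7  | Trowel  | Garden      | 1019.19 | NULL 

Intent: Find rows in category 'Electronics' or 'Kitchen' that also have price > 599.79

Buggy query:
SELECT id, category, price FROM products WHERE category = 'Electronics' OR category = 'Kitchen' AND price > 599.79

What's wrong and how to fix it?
Bug: AND binds tighter than OR, so this parses as category = 'Electronics' OR (category = 'Kitchen' AND price > 599.79)

Fix: Group the OR with parentheses (or use IN), then AND the threshold

Corrected query:
SELECT id, category, price FROM products WHERE (category = 'Electronics' OR category = 'Kitchen') AND price > 599.79

Result:
id | category | price  
---+----------+--------
4  | Kitchen  | 1385.49
5  | Kitchen  | 750.34 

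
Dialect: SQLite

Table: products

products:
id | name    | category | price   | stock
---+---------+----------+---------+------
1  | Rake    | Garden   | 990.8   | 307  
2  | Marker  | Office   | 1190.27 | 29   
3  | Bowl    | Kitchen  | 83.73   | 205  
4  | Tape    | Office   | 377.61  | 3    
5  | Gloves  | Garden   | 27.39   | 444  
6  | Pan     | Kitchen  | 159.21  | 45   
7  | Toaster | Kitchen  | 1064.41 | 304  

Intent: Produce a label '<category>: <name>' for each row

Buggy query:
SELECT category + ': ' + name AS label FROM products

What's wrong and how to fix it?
Bug: SQLite uses || for string concatenation; + coerces text to numbers (yielding 0)

Fix: Use the || operator for string concatenation

Corrected query:
SELECT category || ': ' || name AS label FROM products

Result:
label           
----------------
Garden: Rake    
Office: Marker  
Kitchen: Bowl   
Office: Tape    
Garden: Gloves  
Kitchen: Pan    
Kitchen: Toaster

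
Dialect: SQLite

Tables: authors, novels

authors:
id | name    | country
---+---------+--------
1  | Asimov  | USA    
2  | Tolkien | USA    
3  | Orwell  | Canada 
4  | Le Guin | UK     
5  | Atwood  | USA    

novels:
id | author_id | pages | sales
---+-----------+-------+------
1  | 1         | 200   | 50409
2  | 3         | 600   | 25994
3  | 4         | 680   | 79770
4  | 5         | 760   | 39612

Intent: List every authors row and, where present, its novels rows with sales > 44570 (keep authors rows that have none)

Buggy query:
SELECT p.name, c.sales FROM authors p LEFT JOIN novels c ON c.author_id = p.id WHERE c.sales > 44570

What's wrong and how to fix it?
Bug: Filtering c.sales in WHERE discards the NULL rows produced by LEFT JOIN, turning it into an inner join

Fix: Move the right-table condition into the ON clause so unmatched parents are kept

Corrected query:
SELECT p.name, c.sales FROM authors p LEFT JOIN novels c ON c.author_id = p.id AND c.sales > 44570

Result:
name    | sales
--------+------
Asimov  | 50409
Tolkien | NULL 
Orwell  | NULL 
Le Guin | 79770
Atwood  | NULL 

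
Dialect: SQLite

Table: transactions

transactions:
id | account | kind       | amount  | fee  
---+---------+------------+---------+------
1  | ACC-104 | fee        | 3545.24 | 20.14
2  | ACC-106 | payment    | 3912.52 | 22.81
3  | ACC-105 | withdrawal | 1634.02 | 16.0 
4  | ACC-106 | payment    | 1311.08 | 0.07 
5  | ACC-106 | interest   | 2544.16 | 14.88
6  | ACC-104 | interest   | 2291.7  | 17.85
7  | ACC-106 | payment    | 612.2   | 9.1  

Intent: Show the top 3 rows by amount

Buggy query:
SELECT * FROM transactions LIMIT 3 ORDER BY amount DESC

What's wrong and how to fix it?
Bug: LIMIT must come after ORDER BY

Fix: Sort with ORDER BY, then apply LIMIT

Corrected query:
SELECT * FROM transactions ORDER BY amount DESC LIMIT 3

Result:
id | account | kind     | amount  | fee  
---+---------+----------+---------+------
2  | ACC-106 | payment  | 3912.52 | 22.81
1  | ACC-104 | fee      | 3545.24 | 20.14
5  | ACC-106 | interest | 2544.16 | 14.88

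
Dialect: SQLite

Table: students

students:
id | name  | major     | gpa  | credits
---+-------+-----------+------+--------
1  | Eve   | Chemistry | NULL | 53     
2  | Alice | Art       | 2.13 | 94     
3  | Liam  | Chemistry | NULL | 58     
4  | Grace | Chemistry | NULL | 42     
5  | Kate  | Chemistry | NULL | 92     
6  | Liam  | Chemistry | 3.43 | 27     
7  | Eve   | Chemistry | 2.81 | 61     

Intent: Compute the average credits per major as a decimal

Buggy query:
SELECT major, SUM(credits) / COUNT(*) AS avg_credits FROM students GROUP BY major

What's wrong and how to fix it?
Bug: Both operands are integers, so '/' performs integer division and truncates

Fix: Multiply by 1.0 (or CAST to REAL) to force floating-point division

Corrected query:
SELECT major, SUM(credits) * 1.0 / COUNT(*) AS avg_credits FROM students GROUP BY major

Result:
major     | avg_credits
----------+------------
Art       | 94         
Chemistry | 55.5       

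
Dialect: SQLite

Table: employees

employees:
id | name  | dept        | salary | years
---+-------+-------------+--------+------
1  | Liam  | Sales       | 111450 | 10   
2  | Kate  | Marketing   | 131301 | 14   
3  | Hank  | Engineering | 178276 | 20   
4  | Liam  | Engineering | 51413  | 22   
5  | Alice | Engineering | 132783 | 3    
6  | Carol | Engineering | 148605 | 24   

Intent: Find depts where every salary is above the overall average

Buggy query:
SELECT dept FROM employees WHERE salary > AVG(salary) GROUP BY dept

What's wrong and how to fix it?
Bug: WHERE evaluates per row before aggregation, so AVG() is unavailable

Fix: Compute the overall average in a scalar subquery and compare each group's MIN against it in HAVING

Corrected query:
SELECT dept FROM employees GROUP BY dept HAVING MIN(salary) > (SELECT AVG(salary) FROM employees)

Result:
dept     
---------
Marketing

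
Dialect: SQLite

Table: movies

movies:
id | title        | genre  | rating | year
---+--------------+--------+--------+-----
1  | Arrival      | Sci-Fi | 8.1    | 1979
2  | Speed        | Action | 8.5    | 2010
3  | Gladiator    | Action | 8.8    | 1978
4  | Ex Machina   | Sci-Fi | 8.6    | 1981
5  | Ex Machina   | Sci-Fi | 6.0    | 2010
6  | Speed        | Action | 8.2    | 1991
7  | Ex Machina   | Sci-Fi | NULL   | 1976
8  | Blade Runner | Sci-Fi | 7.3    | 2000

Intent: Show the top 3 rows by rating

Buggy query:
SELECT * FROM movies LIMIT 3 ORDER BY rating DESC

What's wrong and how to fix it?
Bug: ORDER BY cannot follow LIMIT; LIMIT is the final clause

Fix: Swap the clauses: ORDER BY first, then LIMIT

Corrected query:
SELECT * FROM movies ORDER BY rating DESC LIMIT 3

Result:
id | title      | genre  | rating | year
---+------------+--------+--------+-----
3  | Gladiator  | Action | 8.8    | 1978
4  | Ex Machina | Sci-Fi | 8.6    | 1981
2  | Speed      | Action | 8.5    | 2010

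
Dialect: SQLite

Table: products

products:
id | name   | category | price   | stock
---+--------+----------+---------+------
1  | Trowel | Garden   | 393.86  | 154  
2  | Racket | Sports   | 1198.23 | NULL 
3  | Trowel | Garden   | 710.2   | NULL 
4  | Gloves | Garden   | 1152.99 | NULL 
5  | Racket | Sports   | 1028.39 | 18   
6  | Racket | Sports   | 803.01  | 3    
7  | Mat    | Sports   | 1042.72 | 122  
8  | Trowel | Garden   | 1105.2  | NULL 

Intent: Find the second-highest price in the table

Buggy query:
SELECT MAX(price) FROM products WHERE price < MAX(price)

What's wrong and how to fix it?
Bug: MAX(price) on the right of the comparison is an aggregate-in-WHERE error

Fix: Compute the overall MAX in a subquery, then take MAX of rows below it

Corrected query:
SELECT MAX(price) FROM products WHERE price < (SELECT MAX(price) FROM products)

Result:
MAX(price)
----------
1152.99   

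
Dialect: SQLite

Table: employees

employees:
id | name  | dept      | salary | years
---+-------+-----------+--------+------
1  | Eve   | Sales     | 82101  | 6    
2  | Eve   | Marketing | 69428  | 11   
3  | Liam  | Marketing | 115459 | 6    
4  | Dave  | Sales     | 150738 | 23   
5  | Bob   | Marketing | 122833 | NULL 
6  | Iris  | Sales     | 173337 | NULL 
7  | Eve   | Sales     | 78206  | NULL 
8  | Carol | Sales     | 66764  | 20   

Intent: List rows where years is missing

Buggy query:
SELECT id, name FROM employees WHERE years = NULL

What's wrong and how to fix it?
Bug: '= NULL' is always unknown in SQL three-valued logic, so no rows match

Fix: Use IS NULL to test for NULL

Corrected query:
SELECT id, name FROM employees WHERE years IS NULL

Result:
id | name
---+-----
5  | Bob 
6  | Iris
7  | Eve 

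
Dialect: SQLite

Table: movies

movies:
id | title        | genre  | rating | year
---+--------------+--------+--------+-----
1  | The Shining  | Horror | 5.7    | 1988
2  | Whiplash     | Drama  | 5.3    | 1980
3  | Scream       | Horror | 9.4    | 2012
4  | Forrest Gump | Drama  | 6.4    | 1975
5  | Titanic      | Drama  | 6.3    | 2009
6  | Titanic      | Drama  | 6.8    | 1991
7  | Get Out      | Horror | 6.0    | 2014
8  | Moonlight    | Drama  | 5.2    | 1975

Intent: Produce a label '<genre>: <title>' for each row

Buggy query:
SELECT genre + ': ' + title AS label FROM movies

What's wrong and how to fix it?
Bug: SQLite uses || for string concatenation; + coerces text to numbers (yielding 0)

Fix: Replace + with || to concatenate text

Corrected query:
SELECT genre || ': ' || title AS label FROM movies

Result:
label              
-------------------
Horror: The Shining
Drama: Whiplash    
Horror: Scream     
Drama: Forrest Gump
Drama: Titanic     
Drama: Titanic     
Horror: Get Out    
Drama: Moonlight   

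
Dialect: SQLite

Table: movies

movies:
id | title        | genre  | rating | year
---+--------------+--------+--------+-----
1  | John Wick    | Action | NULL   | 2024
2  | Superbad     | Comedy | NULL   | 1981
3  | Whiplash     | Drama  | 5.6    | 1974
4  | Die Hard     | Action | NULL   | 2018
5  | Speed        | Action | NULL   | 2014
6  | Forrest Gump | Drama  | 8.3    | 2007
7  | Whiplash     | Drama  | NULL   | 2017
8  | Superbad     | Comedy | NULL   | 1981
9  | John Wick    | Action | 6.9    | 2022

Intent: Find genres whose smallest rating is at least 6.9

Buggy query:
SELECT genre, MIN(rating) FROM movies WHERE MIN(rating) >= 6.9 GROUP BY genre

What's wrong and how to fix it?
Bug: MIN() in WHERE is a misuse of aggregate

Fix: Replace WHERE with HAVING after the GROUP BY

Corrected query:
SELECT genre, MIN(rating) FROM movies GROUP BY genre HAVING MIN(rating) >= 6.9

Result:
genre  | MIN(rating)
-------+------------
Action | 6.9        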